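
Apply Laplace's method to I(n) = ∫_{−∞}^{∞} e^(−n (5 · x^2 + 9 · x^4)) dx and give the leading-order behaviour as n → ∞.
I(n) ~ sqrt(π/(5n))

φ(x) = 5 · x^2 + 9 · x^4 has its unique global minimum at x* = 0 (since φ'(x) = 10x + 36x^3 = 0 only at x = 0 for real x with both coefficients positive, and φ → ∞ as |x| → ∞). At x* = 0, φ(0) = 0 and φ''(0) = 10. Laplace's method then gives
  I(n) ~ sqrt(2π / (n · φ''(0))) · e^(−n φ(0)) = sqrt(2π / (10n)) = sqrt(π/(5n)).
The 9 · x^4 term contributes only at subleading order (an O(1/n) relative correction).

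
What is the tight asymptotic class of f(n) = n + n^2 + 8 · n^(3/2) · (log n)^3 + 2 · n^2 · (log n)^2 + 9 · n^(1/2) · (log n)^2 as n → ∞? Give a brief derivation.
f(n) ∈ Θ(n^2 · (log n)^2)

Compare the terms by growth order. For large n, n^a · (log n)^b dominates n^a' · (log n)^b' iff a > a', or (a = a' and b > b'). Ranking the 5 terms shows the dominant one is 2 · n^2 · (log n)^2. Hence f(n) ∈ Θ(n^2 · (log n)^2).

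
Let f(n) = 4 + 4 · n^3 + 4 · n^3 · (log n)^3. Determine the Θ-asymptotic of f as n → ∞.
f(n) ∈ Θ(n^3 · (log n)^3)

Compare the terms by growth order. For large n, n^a · (log n)^b dominates n^a' · (log n)^b' iff a > a', or (a = a' and b > b'). Ranking the 3 terms shows the dominant one is 4 · n^3 · (log n)^3. Hence f(n) ∈ Θ(n^3 · (log n)^3).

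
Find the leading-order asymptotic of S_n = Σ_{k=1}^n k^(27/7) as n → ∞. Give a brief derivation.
S_n ~ (7/34) · n^(34/7)

Integral comparison: Σ_{k=1}^n k^(27/7) = ∫_0^n x^(27/7) dx + O(n^(27/7)). The integral is n^(1 + 27/7) / (1 + 27/7) = n^((27+7)/7) / ((27+7)/7) = (7/34) · n^(34/7).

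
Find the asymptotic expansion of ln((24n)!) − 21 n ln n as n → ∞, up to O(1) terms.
ln((24n)!) − 21 n ln n = 3 n ln n + 24(ln 24 − 1) n + (1/2) ln(2π·24n) + O(1/n)

Stirling: ln((24n)!) = 24n ln(24n) − 24n + (1/2) ln(2π·24n) + O(1/n).
Expand 24n ln(24n) = 24n (ln n + ln 24) = 24n ln n + 24n ln 24.
Subtract 21n ln n: leading term is (24 − 21) n ln n = 3 n ln n. The next term is 24n ln 24 − 24n = 24(ln 24 − 1) n. Then the (1/2) ln(2π·24n) correction.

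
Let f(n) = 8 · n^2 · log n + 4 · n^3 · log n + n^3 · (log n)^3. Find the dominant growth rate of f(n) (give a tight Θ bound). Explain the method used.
f(n) ∈ Θ(n^3 · (log n)^3)

Compare the terms by growth order. For large n, n^a · (log n)^b dominates n^a' · (log n)^b' iff a > a', or (a = a' and b > b'). Ranking the 3 terms shows the dominant one is n^3 · (log n)^3. Hence f(n) ∈ Θ(n^3 · (log n)^3).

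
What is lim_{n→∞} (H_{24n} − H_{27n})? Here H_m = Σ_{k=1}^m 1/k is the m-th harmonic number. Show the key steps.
lim = ln(24/27) = ln(8/9)

Euler-Maclaurin gives H_m = ln m + γ + 1/(2m) + O(1/m^2). The γ and O(1/m) terms cancel in the difference:
  H_{24n} − H_{27n} = ln(24n) − ln(27n) + O(1/n) = ln(24/27) + O(1/n).
Hence the limit is ln(24/27) = ln(8/9).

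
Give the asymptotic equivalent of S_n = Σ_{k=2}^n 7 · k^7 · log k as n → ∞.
S_n ~ 7 · n^8 log n / 8 − 7 · n^8 / 64

By integral comparison, S_n = ∫_1^n 7 · x^7 · log x dx + O(n^7 · log n). For the integral, ∫ x^7 log x dx = n^8 log n / 8 − n^8/64 (integration by parts). Hence S_n ~ 7 · n^8 log n / 8 − 7 · n^8 / 64.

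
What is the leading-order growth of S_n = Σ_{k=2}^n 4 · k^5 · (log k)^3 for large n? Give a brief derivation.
S_n ~ 2 · n^6 · (log n)^3 / 3

By integral comparison, S_n = ∫_1^n 4 · x^5 · (log x)^3 dx + O(n^5 · (log n)^3). For the integral, the leading term of ∫_1^n x^5 (log x)^3 dx is n^6/6 · (log n)^3 (by repeated integration by parts; each step lowers the log-exponent and produces a relatively O(1/log n) correction). Hence S_n ~ 2 · n^6 · (log n)^3 / 3.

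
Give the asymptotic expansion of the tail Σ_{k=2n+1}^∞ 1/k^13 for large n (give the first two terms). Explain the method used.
Σ_{k>2n} 1/k^13 = 1/(12 · (2n)^12) − 1/(2 · (2n)^13) + O(1/(2n)^14)

Compare to the integral: ∫_{2n}^∞ x^(−13) dx = [−x^(−12)/12]_{2n}^∞ = 1/((13−1)·(2n)^12). The Euler-Maclaurin correction adds −f(2n)/2 = −1/(2·(2n)^13). Euler-Maclaurin then gives
  Σ_{k>2n} 1/k^13 = ∫_{2n}^∞ dx/x^13 − 1/(2·(2n)^13) + O(1/(2n)^14).
(Equivalently this is ζ(13) − Σ_{k≤2n} 1/k^13.)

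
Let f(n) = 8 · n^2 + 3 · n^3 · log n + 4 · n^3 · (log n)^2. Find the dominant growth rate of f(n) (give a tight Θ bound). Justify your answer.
f(n) ∈ Θ(n^3 · (log n)^2)

Compare the terms by growth order. For large n, n^a · (log n)^b dominates n^a' · (log n)^b' iff a > a', or (a = a' and b > b'). Ranking the 3 terms shows the dominant one is 4 · n^3 · (log n)^2. Hence f(n) ∈ Θ(n^3 · (log n)^2).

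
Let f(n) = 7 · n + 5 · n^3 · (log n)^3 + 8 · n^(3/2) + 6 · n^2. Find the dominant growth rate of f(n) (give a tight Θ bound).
f(n) ∈ Θ(n^3 · (log n)^3)

Compare the terms by growth order. For large n, n^a · (log n)^b dominates n^a' · (log n)^b' iff a > a', or (a = a' and b > b'). Ranking the 4 terms shows the dominant one is 5 · n^3 · (log n)^3. Hence f(n) ∈ Θ(n^3 · (log n)^3).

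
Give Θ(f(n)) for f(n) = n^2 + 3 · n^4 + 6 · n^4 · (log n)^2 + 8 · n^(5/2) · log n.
f(n) ∈ Θ(n^4 · (log n)^2)

Compare the terms by growth order. For large n, n^a · (log n)^b dominates n^a' · (log n)^b' iff a > a', or (a = a' and b > b'). Ranking the 4 terms shows the dominant one is 6 · n^4 · (log n)^2. Hence f(n) ∈ Θ(n^4 · (log n)^2).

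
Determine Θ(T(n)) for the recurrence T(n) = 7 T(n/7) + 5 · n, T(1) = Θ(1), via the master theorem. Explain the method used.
T(n) = Θ(n log n)

log_7 7 = 1, and f(n) = 5 · n = Θ(n^(log_7 7)). This is Case 2 of the master theorem: T(n) = Θ(f(n) · log n) = Θ(n log n).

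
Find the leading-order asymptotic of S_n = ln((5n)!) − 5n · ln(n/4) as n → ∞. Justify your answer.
S_n ~ 5n · (ln 20 − 1) + O(ln n)

Stirling: ln((5n)!) = 5n ln(5n) − 5n + O(ln n).
  S_n = 5n ln(5n) − 5n − 5n ln(n/4) + O(ln n)
      = 5n ln(5n) − 5n ln n + 5n ln 4 − 5n + O(ln n)
      = 5n ln 5 + 5n ln 4 − 5n + O(ln n)
      = 5n (ln 20 − 1) + O(ln n).
Numerically ln(20) − 1 ≈ 1.9957.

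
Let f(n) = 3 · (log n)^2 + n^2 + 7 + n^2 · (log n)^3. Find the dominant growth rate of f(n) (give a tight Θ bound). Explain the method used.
f(n) ∈ Θ(n^2 · (log n)^3)

Compare the terms by growth order. For large n, n^a · (log n)^b dominates n^a' · (log n)^b' iff a > a', or (a = a' and b > b'). Ranking the 4 terms shows the dominant one is n^2 · (log n)^3. Hence f(n) ∈ Θ(n^2 · (log n)^3).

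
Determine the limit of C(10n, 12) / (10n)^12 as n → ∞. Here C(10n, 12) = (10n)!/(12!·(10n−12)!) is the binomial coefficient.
lim = 1/12! = 1/479001600

With N = 10n → ∞: C(N, 12) / N^12 = [N(N−1)…(N−11)] / (12! · N^12) = (1/12!) · 1 · (1 − 1/(10n)) · … · (1 − 11/(10n)). Each factor → 1 as N → ∞, so the limit is 1/12! = 1/479001600.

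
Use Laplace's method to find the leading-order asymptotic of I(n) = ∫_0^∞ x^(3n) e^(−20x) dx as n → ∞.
I(n) ~ (sqrt(2π·3n) / 20) · (3n/(20e))^(3n)

Write the integrand as exp(3n ln x − 20x) and set f(x) = 3n ln x − 20x. Then f'(x) = 3n/x − 20 = 0 at x* = 3n/20, and f''(x*) = −3n/x*^2 = −20^2/(3n). Laplace's method (interior maximum) gives
  I(n) ~ e^(f(x*)) · sqrt(2π / |f''(x*)|)
        = exp(3n ln(3n/20) − 3n) · sqrt(2π · 3n / 20^2)
        = (3n/20)^(3n) e^(−3n) · sqrt(2π·3n) / 20
        = (sqrt(2π·3n) / 20) · (3n/(20e))^(3n).
This matches Γ(3n+1)/20^(3n+1) with Stirling applied to Γ.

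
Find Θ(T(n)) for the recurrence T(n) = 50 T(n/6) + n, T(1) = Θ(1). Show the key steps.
T(n) = Θ(n^(log_6 50))

Master theorem: compare f(n) = n to n^(log_6 50) where log_6 50 ≈ 2.183. Since 1 < log_6 50, we have f(n) = O(n^(log_6 50 − ε)) for some ε > 0 — Case 1. Hence T(n) = Θ(n^(log_6 50)).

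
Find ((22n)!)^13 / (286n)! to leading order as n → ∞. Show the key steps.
((22n)!)^13/(286n)! ~ ((2π·22n)^(12/2) / sqrt(13)) · 13^(−13·22n)  →  0

Write N = 22n. Stirling: N! ~ sqrt(2π N)(N/e)^N and (13N)! ~ sqrt(2π·13N)·(13N/e)^(13N).
  (N!)^13/(13N)! ~ (2π N)^(13/2) (N/e)^(13N) / [sqrt(2π·13N) (13N/e)^(13N)]
     = (2π N)^(13/2) / sqrt(2π·13N) · (N/(13N))^(13N)
     = (2π N)^((13−1)/2) / sqrt(13) · 13^(−13N).
Since 13^13 > 1, the factor 13^(−13N) decays exponentially, so the ratio → 0. Substituting N = 22n gives the stated form.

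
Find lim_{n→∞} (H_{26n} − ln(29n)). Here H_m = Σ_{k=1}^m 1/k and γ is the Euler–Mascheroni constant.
lim = ln(26/29) + γ

By Euler-Maclaurin, H_m = ln m + γ + O(1/m). So
  H_{26n} − ln(29n) = ln(26n) + γ − ln(29n) + O(1/n)
                       = ln(26/29) + γ + O(1/n).
Hence the limit is ln(26/29) + γ.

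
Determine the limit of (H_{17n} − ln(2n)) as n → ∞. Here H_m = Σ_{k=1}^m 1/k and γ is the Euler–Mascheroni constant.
lim = ln(17/2) + γ

By Euler-Maclaurin, H_m = ln m + γ + O(1/m). So
  H_{17n} − ln(2n) = ln(17n) + γ − ln(2n) + O(1/n)
                       = ln(17/2) + γ + O(1/n).
Hence the limit is ln(17/2) + γ.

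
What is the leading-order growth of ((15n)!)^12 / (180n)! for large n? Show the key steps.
((15n)!)^12/(180n)! ~ ((2π·15n)^(11/2) / sqrt(12)) · 12^(−12·15n)  →  0

Write N = 15n. Stirling: N! ~ sqrt(2π N)(N/e)^N and (12N)! ~ sqrt(2π·12N)·(12N/e)^(12N).
  (N!)^12/(12N)! ~ (2π N)^(12/2) (N/e)^(12N) / [sqrt(2π·12N) (12N/e)^(12N)]
     = (2π N)^(12/2) / sqrt(2π·12N) · (N/(12N))^(12N)
     = (2π N)^((12−1)/2) / sqrt(12) · 12^(−12N).
Since 12^12 > 1, the factor 12^(−12N) decays exponentially, so the ratio → 0. Substituting N = 15n gives the stated form.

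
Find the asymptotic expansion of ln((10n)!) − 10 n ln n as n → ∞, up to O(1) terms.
ln((10n)!) − 10 n ln n = 10(ln 10 − 1) n + (1/2) ln(2π·10n) + O(1/n)

Stirling: ln((10n)!) = 10n ln(10n) − 10n + (1/2) ln(2π·10n) + O(1/n).
Since 10n ln(10n) = 10n ln n + 10n ln 10, subtracting 10n ln n cancels the n ln n term exactly. What remains is 10(ln 10 − 1) n + (1/2) ln(2π·10n) + O(1/n).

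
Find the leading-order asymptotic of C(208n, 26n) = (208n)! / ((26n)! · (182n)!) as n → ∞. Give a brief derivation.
C(208n, 26n) ~ (16777216/823543)^(26n) · sqrt(4/(7π·26n))

Write N = 26n. Apply Stirling to each factorial:
  (8N)! ~ sqrt(2π·8N) · (8N/e)^(8N),
  N! ~ sqrt(2π N) · (N/e)^N,
  (7N)! ~ sqrt(2π·7N) · (7N/e)^(7N).
The exponential factors combine to (8N)^(8N) / (N^N · (7N)^(7N)) = 8^(8N)/7^(7N) = (8^8/7^7)^N = (16777216/823543)^N.
The square-root prefactors combine to sqrt(2π·8N) / (sqrt(2π N)·sqrt(2π·7N)) = sqrt(8 / (2π·7·N)) = sqrt(4/(7π·26n)).
Substituting N = 26n: C(208n, 26n) ~ (16777216/823543)^(26n) · sqrt(4/(7π·26n)).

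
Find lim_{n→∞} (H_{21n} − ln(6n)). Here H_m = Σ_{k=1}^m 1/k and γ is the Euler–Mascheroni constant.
lim = ln(7/2) + γ

By Euler-Maclaurin, H_m = ln m + γ + O(1/m). So
  H_{21n} − ln(6n) = ln(21n) + γ − ln(6n) + O(1/n)
                       = ln(21/6) + γ + O(1/n).
Hence the limit is ln(21/6) + γ (= ln(7/2)).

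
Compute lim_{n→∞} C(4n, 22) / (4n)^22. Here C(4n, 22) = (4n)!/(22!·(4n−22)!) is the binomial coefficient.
lim = 1/22! = 1/1124000727777607680000

With N = 4n → ∞: C(N, 22) / N^22 = [N(N−1)…(N−21)] / (22! · N^22) = (1/22!) · 1 · (1 − 1/(4n)) · … · (1 − 21/(4n)). Each factor → 1 as N → ∞, so the limit is 1/22! = 1/1124000727777607680000.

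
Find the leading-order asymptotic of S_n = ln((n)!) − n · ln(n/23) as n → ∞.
S_n ~ n · (ln 23 − 1) + O(ln n)

Stirling: ln((n)!) = n ln(n) − n + O(ln n).
  S_n = n ln(n) − n − n ln(n/23) + O(ln n)
      = n ln(n) − n ln n + n ln 23 − n + O(ln n)
      = n ln 23 − n + O(ln n)
      = n (ln 23 − 1) + O(ln n).
Numerically ln(23) − 1 ≈ 2.1355.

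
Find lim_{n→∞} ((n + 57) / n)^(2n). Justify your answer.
lim = e^114

Rewrite as (1 + 57/n)^(2n). By the standard limit (1 + x/n)^n → e^x, we have (1 + 57/n)^n → e^57, and raising to the 2nd power gives e^114.
More precisely, ln[(1 + 57/n)^(2n)] = 2n · ln(1 + 57/n) = 2n · (57/n + O(1/n^2)) = 114 + O(1/n) → 114.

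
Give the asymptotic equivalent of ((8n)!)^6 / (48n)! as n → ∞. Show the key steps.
((8n)!)^6/(48n)! ~ ((2π·8n)^(5/2) / sqrt(6)) · 6^(−6·8n)  →  0

Write N = 8n. Stirling: N! ~ sqrt(2π N)(N/e)^N and (6N)! ~ sqrt(2π·6N)·(6N/e)^(6N).
  (N!)^6/(6N)! ~ (2π N)^(6/2) (N/e)^(6N) / [sqrt(2π·6N) (6N/e)^(6N)]
     = (2π N)^(6/2) / sqrt(2π·6N) · (N/(6N))^(6N)
     = (2π N)^((6−1)/2) / sqrt(6) · 6^(−6N).
Since 6^6 > 1, the factor 6^(−6N) decays exponentially, so the ratio → 0. Substituting N = 8n gives the stated form.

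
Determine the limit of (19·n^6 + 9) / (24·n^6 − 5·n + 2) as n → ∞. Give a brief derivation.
lim = 19/24

For large n the leading n^6 terms dominate both numerator and denominator. Dividing top and bottom by n^6, every other term tends to 0, leaving 19/24.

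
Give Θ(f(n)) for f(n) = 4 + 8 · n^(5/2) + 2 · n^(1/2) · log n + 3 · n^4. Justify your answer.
f(n) ∈ Θ(n^4)

Compare the terms by growth order. For large n, n^a · (log n)^b dominates n^a' · (log n)^b' iff a > a', or (a = a' and b > b'). Ranking the 4 terms shows the dominant one is 3 · n^4. Hence f(n) ∈ Θ(n^4).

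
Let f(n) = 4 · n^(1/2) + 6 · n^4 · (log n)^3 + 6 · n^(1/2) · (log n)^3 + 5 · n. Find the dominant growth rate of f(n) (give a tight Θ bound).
f(n) ∈ Θ(n^4 · (log n)^3)

Compare the terms by growth order. For large n, n^a · (log n)^b dominates n^a' · (log n)^b' iff a > a', or (a = a' and b > b'). Ranking the 4 terms shows the dominant one is 6 · n^4 · (log n)^3. Hence f(n) ∈ Θ(n^4 · (log n)^3).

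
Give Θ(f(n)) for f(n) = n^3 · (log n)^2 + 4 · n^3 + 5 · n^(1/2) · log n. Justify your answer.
f(n) ∈ Θ(n^3 · (log n)^2)

Compare the terms by growth order. For large n, n^a · (log n)^b dominates n^a' · (log n)^b' iff a > a', or (a = a' and b > b'). Ranking the 3 terms shows the dominant one is n^3 · (log n)^2. Hence f(n) ∈ Θ(n^3 · (log n)^2).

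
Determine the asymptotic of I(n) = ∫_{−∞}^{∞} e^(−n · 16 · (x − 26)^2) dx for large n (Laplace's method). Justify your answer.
I(n) = sqrt(π/(16n))

Here φ(x) = 16 · (x − 26)^2 has its unique minimum at x* = 26 with φ(x*) = 0 and φ''(x*) = 32. Laplace's method gives
  I(n) ~ e^(−n φ(x*)) · sqrt(2π / (n · φ''(x*))) = sqrt(2π / (32n)) = sqrt(π/(16n)).
This is exact: substituting u = (x − 26)·sqrt(16n) gives I(n) = (1/sqrt(16n)) ∫_{−∞}^{∞} e^(−u^2) du = sqrt(π/(16n)).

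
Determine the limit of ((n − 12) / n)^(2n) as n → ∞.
lim = e^(−24)

Rewrite as (1 − 12/n)^(2n). By the standard limit (1 + x/n)^n → e^x, we have (1 − 12/n)^n → e^(−12), and raising to the 2nd power gives e^(−24).
More precisely, ln[(1 − 12/n)^(2n)] = 2n · ln(1 − 12/n) = 2n · (-12/n + O(1/n^2)) = -24 + O(1/n) → -24.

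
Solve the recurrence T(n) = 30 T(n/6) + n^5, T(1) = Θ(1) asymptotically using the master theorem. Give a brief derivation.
T(n) = Θ(n^5)

log_6 30 ≈ 1.898. f(n) = n^5 dominates n^(log_6 30) since 5 > 1.898, and the regularity condition a·f(n/b) = 30·(n/6)^5 = (30/7776)·n^5 ≤ c·f(n) holds with c = 30/7776 ≈ 0.00386 < 1. So this is Case 3: T(n) = Θ(f(n)) = Θ(n^5).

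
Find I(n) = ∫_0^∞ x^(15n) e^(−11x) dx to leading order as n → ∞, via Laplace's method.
I(n) ~ (sqrt(2π·15n) / 11) · (15n/(11e))^(15n)

Write the integrand as exp(15n ln x − 11x) and set f(x) = 15n ln x − 11x. Then f'(x) = 15n/x − 11 = 0 at x* = 15n/11, and f''(x*) = −15n/x*^2 = −11^2/(15n). Laplace's method (interior maximum) gives
  I(n) ~ e^(f(x*)) · sqrt(2π / |f''(x*)|)
        = exp(15n ln(15n/11) − 15n) · sqrt(2π · 15n / 11^2)
        = (15n/11)^(15n) e^(−15n) · sqrt(2π·15n) / 11
        = (sqrt(2π·15n) / 11) · (15n/(11e))^(15n).
This matches Γ(15n+1)/11^(15n+1) with Stirling applied to Γ.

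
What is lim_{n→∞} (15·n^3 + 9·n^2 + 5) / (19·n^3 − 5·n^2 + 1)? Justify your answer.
lim = 15/19

For large n the leading n^3 terms dominate both numerator and denominator. Dividing top and bottom by n^3, every other term tends to 0, leaving 15/19.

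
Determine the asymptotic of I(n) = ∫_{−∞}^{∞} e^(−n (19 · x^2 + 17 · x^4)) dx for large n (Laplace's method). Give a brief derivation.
I(n) ~ sqrt(π/(19n))

φ(x) = 19 · x^2 + 17 · x^4 has its unique global minimum at x* = 0 (since φ'(x) = 38x + 68x^3 = 0 only at x = 0 for real x with both coefficients positive, and φ → ∞ as |x| → ∞). At x* = 0, φ(0) = 0 and φ''(0) = 38. Laplace's method then gives
  I(n) ~ sqrt(2π / (n · φ''(0))) · e^(−n φ(0)) = sqrt(2π / (38n)) = sqrt(π/(19n)).
The 17 · x^4 term contributes only at subleading order (an O(1/n) relative correction).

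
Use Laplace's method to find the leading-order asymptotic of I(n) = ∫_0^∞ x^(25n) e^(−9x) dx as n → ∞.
I(n) ~ (sqrt(2π·25n) / 9) · (25n/(9e))^(25n)

Write the integrand as exp(25n ln x − 9x) and set f(x) = 25n ln x − 9x. Then f'(x) = 25n/x − 9 = 0 at x* = 25n/9, and f''(x*) = −25n/x*^2 = −9^2/(25n). Laplace's method (interior maximum) gives
  I(n) ~ e^(f(x*)) · sqrt(2π / |f''(x*)|)
        = exp(25n ln(25n/9) − 25n) · sqrt(2π · 25n / 9^2)
        = (25n/9)^(25n) e^(−25n) · sqrt(2π·25n) / 9
        = (sqrt(2π·25n) / 9) · (25n/(9e))^(25n).
This matches Γ(25n+1)/9^(25n+1) with Stirling applied to Γ.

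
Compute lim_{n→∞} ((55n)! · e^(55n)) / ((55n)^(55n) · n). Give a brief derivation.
lim = 0

Stirling: (55n)! ~ sqrt(2π·55n) · (55n/e)^(55n). Hence
  (55n)! · e^(55n) / (55n)^(55n) ~ sqrt(2π·55n).
Dividing by n: sqrt(2π·55n) / n = sqrt(2π·55) · n^((1−2)/2), so the expression behaves like sqrt(2π·55) · n^((1−2)/2) → 0.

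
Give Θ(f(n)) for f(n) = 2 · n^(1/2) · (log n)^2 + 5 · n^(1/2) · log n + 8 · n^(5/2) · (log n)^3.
f(n) ∈ Θ(n^(5/2) · (log n)^3)

Compare the terms by growth order. For large n, n^a · (log n)^b dominates n^a' · (log n)^b' iff a > a', or (a = a' and b > b'). Ranking the 3 terms shows the dominant one is 8 · n^(5/2) · (log n)^3. Hence f(n) ∈ Θ(n^(5/2) · (log n)^3).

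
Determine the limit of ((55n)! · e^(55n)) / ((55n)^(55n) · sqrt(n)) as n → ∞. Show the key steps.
lim = sqrt(2π·55)

Stirling: (55n)! ~ sqrt(2π·55n) · (55n/e)^(55n). Hence
  (55n)! · e^(55n) / (55n)^(55n) ~ sqrt(2π·55n).
Dividing by sqrt(n): sqrt(2π·55n) / sqrt(n) = sqrt(2π·55) · n^((1−1)/2), so the limit is sqrt(2π·55).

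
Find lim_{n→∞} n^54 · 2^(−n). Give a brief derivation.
lim = 0

Exponentials with base > 1 dominate every fixed polynomial: for any fixed c, n^c / 2^n → 0 as n → ∞ (e.g. by the ratio test, or by writing 2^n = e^(n ln 2) and noting e^(n ln 2) / n^c → ∞). Hence n^54 · 2^(−n) = n^54 / 2^n → 0.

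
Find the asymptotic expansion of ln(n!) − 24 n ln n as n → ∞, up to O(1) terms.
ln(n!) − 24 n ln n = −23 n ln n − n + (1/2) ln(2π n) + O(1/n)

Stirling: ln((n)!) = n ln(n) − n + (1/2) ln(2π·n) + O(1/n).
Here n ln(n) = n ln n.
Subtract 24n ln n: leading term is (1 − 24) n ln n = −23 n ln n. The next term is −n. Then the (1/2) ln(2π·n) correction.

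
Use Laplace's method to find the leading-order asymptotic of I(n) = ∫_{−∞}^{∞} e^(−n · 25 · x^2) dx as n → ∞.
I(n) = sqrt(π/(25n))

Here φ(x) = 25 · x^2 has its unique minimum at x* = 0 with φ(x*) = 0 and φ''(x*) = 50. Laplace's method gives
  I(n) ~ e^(−n φ(x*)) · sqrt(2π / (n · φ''(x*))) = sqrt(2π / (50n)) = sqrt(π/(25n)).
This is exact: substituting u = (x − 0)·sqrt(25n) gives I(n) = (1/sqrt(25n)) ∫_{−∞}^{∞} e^(−u^2) du = sqrt(π/(25n)).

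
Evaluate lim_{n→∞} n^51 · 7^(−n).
lim = 0

Exponentials with base > 1 dominate every fixed polynomial: for any fixed c, n^c / 7^n → 0 as n → ∞ (e.g. by the ratio test, or by writing 7^n = e^(n ln 7) and noting e^(n ln 7) / n^c → ∞). Hence n^51 · 7^(−n) = n^51 / 7^n → 0.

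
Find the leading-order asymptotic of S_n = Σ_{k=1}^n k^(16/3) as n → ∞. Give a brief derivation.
S_n ~ (3/19) · n^(19/3)

Integral comparison: Σ_{k=1}^n k^(16/3) = ∫_0^n x^(16/3) dx + O(n^(16/3)). The integral is n^(1 + 16/3) / (1 + 16/3) = n^((16+3)/3) / ((16+3)/3) = (3/19) · n^(19/3).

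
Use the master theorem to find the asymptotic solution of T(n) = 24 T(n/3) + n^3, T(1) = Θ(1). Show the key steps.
T(n) = Θ(n^3)

log_3 24 ≈ 2.893. f(n) = n^3 dominates n^(log_3 24) since 3 > 2.893, and the regularity condition a·f(n/b) = 24·(n/3)^3 = (24/27)·n^3 ≤ c·f(n) holds with c = 24/27 ≈ 0.889 < 1. So this is Case 3: T(n) = Θ(f(n)) = Θ(n^3).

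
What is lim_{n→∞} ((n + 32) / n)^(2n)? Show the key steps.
lim = e^64

Rewrite as (1 + 32/n)^(2n). By the standard limit (1 + x/n)^n → e^x, we have (1 + 32/n)^n → e^32, and raising to the 2nd power gives e^64.
More precisely, ln[(1 + 32/n)^(2n)] = 2n · ln(1 + 32/n) = 2n · (32/n + O(1/n^2)) = 64 + O(1/n) → 64.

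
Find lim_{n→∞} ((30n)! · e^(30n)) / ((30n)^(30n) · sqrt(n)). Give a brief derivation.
lim = sqrt(2π·30)

Stirling: (30n)! ~ sqrt(2π·30n) · (30n/e)^(30n). Hence
  (30n)! · e^(30n) / (30n)^(30n) ~ sqrt(2π·30n).
Dividing by sqrt(n): sqrt(2π·30n) / sqrt(n) = sqrt(2π·30) · n^((1−1)/2), so the limit is sqrt(2π·30).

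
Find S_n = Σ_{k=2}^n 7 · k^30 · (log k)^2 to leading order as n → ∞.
S_n ~ 7 · n^31 · (log n)^2 / 31

By integral comparison, S_n = ∫_1^n 7 · x^30 · (log x)^2 dx + O(n^30 · (log n)^2). For the integral, the leading term of ∫_1^n x^30 (log x)^2 dx is n^31/31 · (log n)^2 (by repeated integration by parts; each step lowers the log-exponent and produces a relatively O(1/log n) correction). Hence S_n ~ 7 · n^31 · (log n)^2 / 31.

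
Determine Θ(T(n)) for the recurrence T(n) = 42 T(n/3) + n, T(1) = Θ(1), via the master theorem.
T(n) = Θ(n^(log_3 42))

Master theorem: compare f(n) = n to n^(log_3 42) where log_3 42 ≈ 3.402. Since 1 < log_3 42, we have f(n) = O(n^(log_3 42 − ε)) for some ε > 0 — Case 1. Hence T(n) = Θ(n^(log_3 42)).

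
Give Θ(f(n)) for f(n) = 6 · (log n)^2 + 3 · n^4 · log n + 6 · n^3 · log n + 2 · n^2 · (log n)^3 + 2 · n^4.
f(n) ∈ Θ(n^4 · log n)

Compare the terms by growth order. For large n, n^a · (log n)^b dominates n^a' · (log n)^b' iff a > a', or (a = a' and b > b'). Ranking the 5 terms shows the dominant one is 3 · n^4 · log n. Hence f(n) ∈ Θ(n^4 · log n).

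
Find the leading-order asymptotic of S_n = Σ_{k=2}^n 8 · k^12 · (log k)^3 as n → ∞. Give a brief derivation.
S_n ~ 8 · n^13 · (log n)^3 / 13

By integral comparison, S_n = ∫_1^n 8 · x^12 · (log x)^3 dx + O(n^12 · (log n)^3). For the integral, the leading term of ∫_1^n x^12 (log x)^3 dx is n^13/13 · (log n)^3 (by repeated integration by parts; each step lowers the log-exponent and produces a relatively O(1/log n) correction). Hence S_n ~ 8 · n^13 · (log n)^3 / 13.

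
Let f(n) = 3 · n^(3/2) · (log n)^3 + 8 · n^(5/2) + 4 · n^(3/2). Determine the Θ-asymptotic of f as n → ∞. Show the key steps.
f(n) ∈ Θ(n^(5/2))

Compare the terms by growth order. For large n, n^a · (log n)^b dominates n^a' · (log n)^b' iff a > a', or (a = a' and b > b'). Ranking the 3 terms shows the dominant one is 8 · n^(5/2). Hence f(n) ∈ Θ(n^(5/2)).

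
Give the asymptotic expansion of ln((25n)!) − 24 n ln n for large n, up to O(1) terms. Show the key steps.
ln((25n)!) − 24 n ln n = n ln n + 25(ln 25 − 1) n + (1/2) ln(2π·25n) + O(1/n)

Stirling: ln((25n)!) = 25n ln(25n) − 25n + (1/2) ln(2π·25n) + O(1/n).
Expand 25n ln(25n) = 25n (ln n + ln 25) = 25n ln n + 25n ln 25.
Subtract 24n ln n: leading term is (25 − 24) n ln n = n ln n. The next term is 25n ln 25 − 25n = 25(ln 25 − 1) n. Then the (1/2) ln(2π·25n) correction.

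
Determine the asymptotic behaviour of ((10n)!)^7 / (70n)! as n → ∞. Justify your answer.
((10n)!)^7/(70n)! ~ ((2π·10n)^(6/2) / sqrt(7)) · 7^(−7·10n)  →  0

Write N = 10n. Stirling: N! ~ sqrt(2π N)(N/e)^N and (7N)! ~ sqrt(2π·7N)·(7N/e)^(7N).
  (N!)^7/(7N)! ~ (2π N)^(7/2) (N/e)^(7N) / [sqrt(2π·7N) (7N/e)^(7N)]
     = (2π N)^(7/2) / sqrt(2π·7N) · (N/(7N))^(7N)
     = (2π N)^((7−1)/2) / sqrt(7) · 7^(−7N).
Since 7^7 > 1, the factor 7^(−7N) decays exponentially, so the ratio → 0. Substituting N = 10n gives the stated form.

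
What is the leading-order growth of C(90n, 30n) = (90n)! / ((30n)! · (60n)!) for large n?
C(90n, 30n) ~ (27/4)^(30n) · sqrt(3/(4π·30n))

Write N = 30n. Apply Stirling to each factorial:
  (3N)! ~ sqrt(2π·3N) · (3N/e)^(3N),
  N! ~ sqrt(2π N) · (N/e)^N,
  (2N)! ~ sqrt(2π·2N) · (2N/e)^(2N).
The exponential factors combine to (3N)^(3N) / (N^N · (2N)^(2N)) = 3^(3N)/2^(2N) = (3^3/2^2)^N = (27/4)^N.
The square-root prefactors combine to sqrt(2π·3N) / (sqrt(2π N)·sqrt(2π·2N)) = sqrt(3 / (2π·2·N)) = sqrt(3/(4π·30n)).
Substituting N = 30n: C(90n, 30n) ~ (27/4)^(30n) · sqrt(3/(4π·30n)).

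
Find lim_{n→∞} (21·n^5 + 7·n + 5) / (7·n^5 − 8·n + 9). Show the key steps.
lim = 21/7 = 3

For large n the leading n^5 terms dominate both numerator and denominator. Dividing top and bottom by n^5, every other term tends to 0, leaving 21/7 = 3.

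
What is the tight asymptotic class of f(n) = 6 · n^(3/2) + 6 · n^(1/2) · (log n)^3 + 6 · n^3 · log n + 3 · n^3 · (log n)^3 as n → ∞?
f(n) ∈ Θ(n^3 · (log n)^3)

Compare the terms by growth order. For large n, n^a · (log n)^b dominates n^a' · (log n)^b' iff a > a', or (a = a' and b > b'). Ranking the 4 terms shows the dominant one is 3 · n^3 · (log n)^3. Hence f(n) ∈ Θ(n^3 · (log n)^3).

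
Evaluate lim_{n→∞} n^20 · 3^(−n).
lim = 0

Exponentials with base > 1 dominate every fixed polynomial: for any fixed c, n^c / 3^n → 0 as n → ∞ (e.g. by the ratio test, or by writing 3^n = e^(n ln 3) and noting e^(n ln 3) / n^c → ∞). Hence n^20 · 3^(−n) = n^20 / 3^n → 0.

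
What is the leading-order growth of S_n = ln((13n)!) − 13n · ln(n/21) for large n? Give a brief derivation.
S_n ~ 13n · (ln 273 − 1) + O(ln n)

Stirling: ln((13n)!) = 13n ln(13n) − 13n + O(ln n).
  S_n = 13n ln(13n) − 13n − 13n ln(n/21) + O(ln n)
      = 13n ln(13n) − 13n ln n + 13n ln 21 − 13n + O(ln n)
      = 13n ln 13 + 13n ln 21 − 13n + O(ln n)
      = 13n (ln 273 − 1) + O(ln n).
Numerically ln(273) − 1 ≈ 4.6095.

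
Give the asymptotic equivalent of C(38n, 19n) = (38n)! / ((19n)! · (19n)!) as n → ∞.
C(38n, 19n) ~ (4)^(19n) · sqrt(1/(π·19n))

Write N = 19n. Apply Stirling to each factorial:
  (2N)! ~ sqrt(2π·2N) · (2N/e)^(2N),
  N! ~ sqrt(2π N) · (N/e)^N,
  (1N)! ~ sqrt(2π·1N) · (1N/e)^(1N).
The exponential factors combine to (2N)^(2N) / (N^N · (1N)^(1N)) = 2^(2N)/1^(1N) = (2^2/1^1)^N = (4)^N.
The square-root prefactors combine to sqrt(2π·2N) / (sqrt(2π N)·sqrt(2π·1N)) = sqrt(2 / (2π·1·N)) = sqrt(1/(π·19n)).
Substituting N = 19n: C(38n, 19n) ~ (4)^(19n) · sqrt(1/(π·19n)).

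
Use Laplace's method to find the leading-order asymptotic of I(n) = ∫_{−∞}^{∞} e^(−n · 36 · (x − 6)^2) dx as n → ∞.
I(n) = sqrt(π/(36n))

Here φ(x) = 36 · (x − 6)^2 has its unique minimum at x* = 6 with φ(x*) = 0 and φ''(x*) = 72. Laplace's method gives
  I(n) ~ e^(−n φ(x*)) · sqrt(2π / (n · φ''(x*))) = sqrt(2π / (72n)) = sqrt(π/(36n)).
This is exact: substituting u = (x − 6)·sqrt(36n) gives I(n) = (1/sqrt(36n)) ∫_{−∞}^{∞} e^(−u^2) du = sqrt(π/(36n)).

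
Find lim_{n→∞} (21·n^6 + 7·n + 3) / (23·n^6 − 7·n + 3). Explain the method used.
lim = 21/23

For large n the leading n^6 terms dominate both numerator and denominator. Dividing top and bottom by n^6, every other term tends to 0, leaving 21/23.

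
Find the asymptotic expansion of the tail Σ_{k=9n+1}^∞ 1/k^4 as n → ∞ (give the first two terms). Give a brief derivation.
Σ_{k>9n} 1/k^4 = 1/(3 · (9n)^3) − 1/(2 · (9n)^4) + O(1/(9n)^5)

Compare to the integral: ∫_{9n}^∞ x^(−4) dx = [−x^(−3)/3]_{9n}^∞ = 1/((4−1)·(9n)^3). The Euler-Maclaurin correction adds −f(9n)/2 = −1/(2·(9n)^4). Euler-Maclaurin then gives
  Σ_{k>9n} 1/k^4 = ∫_{9n}^∞ dx/x^4 − 1/(2·(9n)^4) + O(1/(9n)^5).
(Equivalently this is ζ(4) − Σ_{k≤9n} 1/k^4.)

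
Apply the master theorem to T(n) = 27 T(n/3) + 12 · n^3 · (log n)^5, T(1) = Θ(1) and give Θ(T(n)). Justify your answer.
T(n) = Θ(n^3 · (log n)^6)

Here log_3 27 = 3 and f(n) = 12 · n^3 · (log n)^5 = Θ(n^(log_3 27) · (log n)^5). This is the extended Case 2 of the master theorem (f matches the critical exponent up to log factors), giving T(n) = Θ(n^(log_3 27) · (log n)^(5+1)) = Θ(n^3 · (log n)^6).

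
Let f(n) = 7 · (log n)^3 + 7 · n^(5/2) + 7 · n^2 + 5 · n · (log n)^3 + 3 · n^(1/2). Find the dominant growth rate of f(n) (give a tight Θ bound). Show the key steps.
f(n) ∈ Θ(n^(5/2))

Compare the terms by growth order. For large n, n^a · (log n)^b dominates n^a' · (log n)^b' iff a > a', or (a = a' and b > b'). Ranking the 5 terms shows the dominant one is 7 · n^(5/2). Hence f(n) ∈ Θ(n^(5/2)).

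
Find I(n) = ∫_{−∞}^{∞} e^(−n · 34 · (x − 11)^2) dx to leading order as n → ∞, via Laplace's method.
I(n) = sqrt(π/(34n))

Here φ(x) = 34 · (x − 11)^2 has its unique minimum at x* = 11 with φ(x*) = 0 and φ''(x*) = 68. Laplace's method gives
  I(n) ~ e^(−n φ(x*)) · sqrt(2π / (n · φ''(x*))) = sqrt(2π / (68n)) = sqrt(π/(34n)).
This is exact: substituting u = (x − 11)·sqrt(34n) gives I(n) = (1/sqrt(34n)) ∫_{−∞}^{∞} e^(−u^2) du = sqrt(π/(34n)).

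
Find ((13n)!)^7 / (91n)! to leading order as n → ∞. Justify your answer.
((13n)!)^7/(91n)! ~ ((2π·13n)^(6/2) / sqrt(7)) · 7^(−7·13n)  →  0

Write N = 13n. Stirling: N! ~ sqrt(2π N)(N/e)^N and (7N)! ~ sqrt(2π·7N)·(7N/e)^(7N).
  (N!)^7/(7N)! ~ (2π N)^(7/2) (N/e)^(7N) / [sqrt(2π·7N) (7N/e)^(7N)]
     = (2π N)^(7/2) / sqrt(2π·7N) · (N/(7N))^(7N)
     = (2π N)^((7−1)/2) / sqrt(7) · 7^(−7N).
Since 7^7 > 1, the factor 7^(−7N) decays exponentially, so the ratio → 0. Substituting N = 13n gives the stated form.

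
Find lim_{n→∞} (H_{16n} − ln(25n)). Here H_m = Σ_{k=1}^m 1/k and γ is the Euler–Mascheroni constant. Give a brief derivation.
lim = ln(16/25) + γ

By Euler-Maclaurin, H_m = ln m + γ + O(1/m). So
  H_{16n} − ln(25n) = ln(16n) + γ − ln(25n) + O(1/n)
                       = ln(16/25) + γ + O(1/n).
Hence the limit is ln(16/25) + γ.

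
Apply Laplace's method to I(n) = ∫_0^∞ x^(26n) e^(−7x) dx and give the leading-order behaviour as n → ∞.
I(n) ~ (sqrt(2π·26n) / 7) · (26n/(7e))^(26n)

Write the integrand as exp(26n ln x − 7x) and set f(x) = 26n ln x − 7x. Then f'(x) = 26n/x − 7 = 0 at x* = 26n/7, and f''(x*) = −26n/x*^2 = −7^2/(26n). Laplace's method (interior maximum) gives
  I(n) ~ e^(f(x*)) · sqrt(2π / |f''(x*)|)
        = exp(26n ln(26n/7) − 26n) · sqrt(2π · 26n / 7^2)
        = (26n/7)^(26n) e^(−26n) · sqrt(2π·26n) / 7
        = (sqrt(2π·26n) / 7) · (26n/(7e))^(26n).
This matches Γ(26n+1)/7^(26n+1) with Stirling applied to Γ.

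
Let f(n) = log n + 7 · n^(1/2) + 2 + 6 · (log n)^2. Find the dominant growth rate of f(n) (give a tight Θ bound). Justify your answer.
f(n) ∈ Θ(n^(1/2))

Compare the terms by growth order. For large n, n^a · (log n)^b dominates n^a' · (log n)^b' iff a > a', or (a = a' and b > b'). Ranking the 4 terms shows the dominant one is 7 · n^(1/2). Hence f(n) ∈ Θ(n^(1/2)).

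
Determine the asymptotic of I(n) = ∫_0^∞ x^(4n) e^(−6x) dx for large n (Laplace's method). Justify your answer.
I(n) ~ (sqrt(2π·4n) / 6) · (4n/(6e))^(4n)

Write the integrand as exp(4n ln x − 6x) and set f(x) = 4n ln x − 6x. Then f'(x) = 4n/x − 6 = 0 at x* = 4n/6, and f''(x*) = −4n/x*^2 = −6^2/(4n). Laplace's method (interior maximum) gives
  I(n) ~ e^(f(x*)) · sqrt(2π / |f''(x*)|)
        = exp(4n ln(4n/6) − 4n) · sqrt(2π · 4n / 6^2)
        = (4n/6)^(4n) e^(−4n) · sqrt(2π·4n) / 6
        = (sqrt(2π·4n) / 6) · (4n/(6e))^(4n).
This matches Γ(4n+1)/6^(4n+1) with Stirling applied to Γ.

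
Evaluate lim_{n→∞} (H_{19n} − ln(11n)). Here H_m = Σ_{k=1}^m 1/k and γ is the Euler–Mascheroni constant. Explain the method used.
lim = ln(19/11) + γ

By Euler-Maclaurin, H_m = ln m + γ + O(1/m). So
  H_{19n} − ln(11n) = ln(19n) + γ − ln(11n) + O(1/n)
                       = ln(19/11) + γ + O(1/n).
Hence the limit is ln(19/11) + γ.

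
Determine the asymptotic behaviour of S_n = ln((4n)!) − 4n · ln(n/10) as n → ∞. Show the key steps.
S_n ~ 4n · (ln 40 − 1) + O(ln n)

Stirling: ln((4n)!) = 4n ln(4n) − 4n + O(ln n).
  S_n = 4n ln(4n) − 4n − 4n ln(n/10) + O(ln n)
      = 4n ln(4n) − 4n ln n + 4n ln 10 − 4n + O(ln n)
      = 4n ln 4 + 4n ln 10 − 4n + O(ln n)
      = 4n (ln 40 − 1) + O(ln n).
Numerically ln(40) − 1 ≈ 2.6889.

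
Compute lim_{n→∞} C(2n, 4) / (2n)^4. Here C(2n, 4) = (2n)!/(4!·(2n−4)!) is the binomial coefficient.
lim = 1/4! = 1/24

With N = 2n → ∞: C(N, 4) / N^4 = [N(N−1)…(N−3)] / (4! · N^4) = (1/4!) · 1 · (1 − 1/(2n)) · (1 − 2/(2n)) · (1 − 3/(2n)). Each factor → 1 as N → ∞, so the limit is 1/4! = 1/24.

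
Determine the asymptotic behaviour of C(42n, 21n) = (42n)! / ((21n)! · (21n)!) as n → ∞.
C(42n, 21n) ~ (4)^(21n) · sqrt(1/(π·21n))

Write N = 21n. Apply Stirling to each factorial:
  (2N)! ~ sqrt(2π·2N) · (2N/e)^(2N),
  N! ~ sqrt(2π N) · (N/e)^N,
  (1N)! ~ sqrt(2π·1N) · (1N/e)^(1N).
The exponential factors combine to (2N)^(2N) / (N^N · (1N)^(1N)) = 2^(2N)/1^(1N) = (2^2/1^1)^N = (4)^N.
The square-root prefactors combine to sqrt(2π·2N) / (sqrt(2π N)·sqrt(2π·1N)) = sqrt(2 / (2π·1·N)) = sqrt(1/(π·21n)).
Substituting N = 21n: C(42n, 21n) ~ (4)^(21n) · sqrt(1/(π·21n)).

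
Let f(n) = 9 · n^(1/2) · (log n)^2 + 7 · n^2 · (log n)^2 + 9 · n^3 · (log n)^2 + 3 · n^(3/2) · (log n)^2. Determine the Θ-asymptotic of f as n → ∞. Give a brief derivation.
f(n) ∈ Θ(n^3 · (log n)^2)

Compare the terms by growth order. For large n, n^a · (log n)^b dominates n^a' · (log n)^b' iff a > a', or (a = a' and b > b'). Ranking the 4 terms shows the dominant one is 9 · n^3 · (log n)^2. Hence f(n) ∈ Θ(n^3 · (log n)^2).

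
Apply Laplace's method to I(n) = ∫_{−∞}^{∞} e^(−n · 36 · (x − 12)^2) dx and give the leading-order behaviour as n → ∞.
I(n) = sqrt(π/(36n))

Here φ(x) = 36 · (x − 12)^2 has its unique minimum at x* = 12 with φ(x*) = 0 and φ''(x*) = 72. Laplace's method gives
  I(n) ~ e^(−n φ(x*)) · sqrt(2π / (n · φ''(x*))) = sqrt(2π / (72n)) = sqrt(π/(36n)).
This is exact: substituting u = (x − 12)·sqrt(36n) gives I(n) = (1/sqrt(36n)) ∫_{−∞}^{∞} e^(−u^2) du = sqrt(π/(36n)).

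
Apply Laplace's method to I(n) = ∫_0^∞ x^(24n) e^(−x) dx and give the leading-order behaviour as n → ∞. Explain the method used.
I(n) ~ sqrt(2π·24n) · (24n/e)^(24n)

Write the integrand as exp(24n ln x − x) and set f(x) = 24n ln x − x. Then f'(x) = 24n/x − 1 = 0 at x* = 24n, and f''(x*) = −24n/x*^2 = −1/(24n). Laplace's method (interior maximum) gives
  I(n) ~ e^(f(x*)) · sqrt(2π / |f''(x*)|)
        = exp(24n ln(24n) − 24n) · sqrt(2π · 24n)
        = (24n)^(24n) e^(−24n) · sqrt(2π·24n)
        = sqrt(2π·24n) · (24n/e)^(24n).
This matches Γ(24n+1) with Stirling applied to Γ.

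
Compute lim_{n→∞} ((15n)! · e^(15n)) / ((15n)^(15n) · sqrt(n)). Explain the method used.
lim = sqrt(2π·15)

Stirling: (15n)! ~ sqrt(2π·15n) · (15n/e)^(15n). Hence
  (15n)! · e^(15n) / (15n)^(15n) ~ sqrt(2π·15n).
Dividing by sqrt(n): sqrt(2π·15n) / sqrt(n) = sqrt(2π·15) · n^((1−1)/2), so the limit is sqrt(2π·15).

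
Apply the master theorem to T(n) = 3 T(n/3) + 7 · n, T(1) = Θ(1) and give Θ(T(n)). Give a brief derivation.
T(n) = Θ(n log n)

log_3 3 = 1, and f(n) = 7 · n = Θ(n^(log_3 3)). This is Case 2 of the master theorem: T(n) = Θ(f(n) · log n) = Θ(n log n).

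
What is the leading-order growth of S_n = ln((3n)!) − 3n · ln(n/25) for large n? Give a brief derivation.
S_n ~ 3n · (ln 75 − 1) + O(ln n)

Stirling: ln((3n)!) = 3n ln(3n) − 3n + O(ln n).
  S_n = 3n ln(3n) − 3n − 3n ln(n/25) + O(ln n)
      = 3n ln(3n) − 3n ln n + 3n ln 25 − 3n + O(ln n)
      = 3n ln 3 + 3n ln 25 − 3n + O(ln n)
      = 3n (ln 75 − 1) + O(ln n).
Numerically ln(75) − 1 ≈ 3.3175.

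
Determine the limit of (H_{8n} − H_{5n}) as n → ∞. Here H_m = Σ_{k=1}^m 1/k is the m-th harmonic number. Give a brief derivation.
lim = ln(8/5)

Euler-Maclaurin gives H_m = ln m + γ + 1/(2m) + O(1/m^2). The γ and O(1/m) terms cancel in the difference:
  H_{8n} − H_{5n} = ln(8n) − ln(5n) + O(1/n) = ln(8/5) + O(1/n).
Hence the limit is ln(8/5).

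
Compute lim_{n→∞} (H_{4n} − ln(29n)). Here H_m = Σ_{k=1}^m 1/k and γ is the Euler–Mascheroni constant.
lim = ln(4/29) + γ

By Euler-Maclaurin, H_m = ln m + γ + O(1/m). So
  H_{4n} − ln(29n) = ln(4n) + γ − ln(29n) + O(1/n)
                       = ln(4/29) + γ + O(1/n).
Hence the limit is ln(4/29) + γ.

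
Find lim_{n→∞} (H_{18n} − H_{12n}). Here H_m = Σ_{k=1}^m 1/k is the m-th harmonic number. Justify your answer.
lim = ln(18/12) = ln(3/2)

Euler-Maclaurin gives H_m = ln m + γ + 1/(2m) + O(1/m^2). The γ and O(1/m) terms cancel in the difference:
  H_{18n} − H_{12n} = ln(18n) − ln(12n) + O(1/n) = ln(18/12) + O(1/n).
Hence the limit is ln(18/12) = ln(3/2).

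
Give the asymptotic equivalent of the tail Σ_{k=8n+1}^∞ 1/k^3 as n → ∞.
Σ_{k>8n} 1/k^3 ~ 1/(2 · (8n)^2)

Compare to the integral: ∫_{8n}^∞ x^(−3) dx = [−x^(−2)/2]_{8n}^∞ = 1/((3−1)·(8n)^2). Euler-Maclaurin then gives
  Σ_{k>8n} 1/k^3 = ∫_{8n}^∞ dx/x^3 − 1/(2·(8n)^3) + O(1/(8n)^4).
(Equivalently this is ζ(3) − Σ_{k≤8n} 1/k^3.)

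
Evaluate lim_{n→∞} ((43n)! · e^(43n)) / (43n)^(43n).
lim = ∞

Stirling: (43n)! ~ sqrt(2π·43n) · (43n/e)^(43n). Hence
  (43n)! · e^(43n) / (43n)^(43n) ~ sqrt(2π·43n) = sqrt(2π·43) · sqrt(n) → ∞.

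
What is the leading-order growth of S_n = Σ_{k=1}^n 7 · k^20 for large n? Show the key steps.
S_n ~ n^21 / 3

By integral comparison (Euler-Maclaurin), Σ_{k=1}^n 7 · k^20 = 7 · ∫_0^n x^20 dx + O(n^20) = 7 · n^21/21 = n^21 / 3 + O(n^20). (Equivalently, Faulhaber's formula gives the same leading term.)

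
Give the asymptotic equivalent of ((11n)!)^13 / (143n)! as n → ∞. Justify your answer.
((11n)!)^13/(143n)! ~ ((2π·11n)^(12/2) / sqrt(13)) · 13^(−13·11n)  →  0

Write N = 11n. Stirling: N! ~ sqrt(2π N)(N/e)^N and (13N)! ~ sqrt(2π·13N)·(13N/e)^(13N).
  (N!)^13/(13N)! ~ (2π N)^(13/2) (N/e)^(13N) / [sqrt(2π·13N) (13N/e)^(13N)]
     = (2π N)^(13/2) / sqrt(2π·13N) · (N/(13N))^(13N)
     = (2π N)^((13−1)/2) / sqrt(13) · 13^(−13N).
Since 13^13 > 1, the factor 13^(−13N) decays exponentially, so the ratio → 0. Substituting N = 11n gives the stated form.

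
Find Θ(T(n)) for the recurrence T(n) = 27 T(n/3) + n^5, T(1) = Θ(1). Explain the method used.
T(n) = Θ(n^5)

log_3 27 ≈ 3.000. f(n) = n^5 dominates n^(log_3 27) since 5 > 3.000, and the regularity condition a·f(n/b) = 27·(n/3)^5 = (27/243)·n^5 ≤ c·f(n) holds with c = 27/243 ≈ 0.111 < 1. So this is Case 3: T(n) = Θ(f(n)) = Θ(n^5).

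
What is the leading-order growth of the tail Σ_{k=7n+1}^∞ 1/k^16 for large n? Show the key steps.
Σ_{k>7n} 1/k^16 ~ 1/(15 · (7n)^15)

Compare to the integral: ∫_{7n}^∞ x^(−16) dx = [−x^(−15)/15]_{7n}^∞ = 1/((16−1)·(7n)^15). Euler-Maclaurin then gives
  Σ_{k>7n} 1/k^16 = ∫_{7n}^∞ dx/x^16 − 1/(2·(7n)^16) + O(1/(7n)^17).
(Equivalently this is ζ(16) − Σ_{k≤7n} 1/k^16.)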